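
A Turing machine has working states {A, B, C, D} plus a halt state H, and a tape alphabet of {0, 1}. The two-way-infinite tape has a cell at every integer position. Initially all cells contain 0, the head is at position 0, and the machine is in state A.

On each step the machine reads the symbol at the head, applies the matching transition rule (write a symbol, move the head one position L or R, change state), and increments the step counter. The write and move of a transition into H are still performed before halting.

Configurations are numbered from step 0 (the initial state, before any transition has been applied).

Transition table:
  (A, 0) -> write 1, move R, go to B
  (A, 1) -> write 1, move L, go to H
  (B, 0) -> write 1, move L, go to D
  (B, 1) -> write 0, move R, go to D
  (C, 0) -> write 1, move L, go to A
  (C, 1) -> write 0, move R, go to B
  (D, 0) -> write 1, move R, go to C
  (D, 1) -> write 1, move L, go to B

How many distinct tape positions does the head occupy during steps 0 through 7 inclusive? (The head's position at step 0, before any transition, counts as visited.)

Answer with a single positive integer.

Step 1: in state A at pos 0, read 0 -> (A,0)->write 1,move R,goto B. Now: state=B, head=1, tape[-1..2]=0100 (head:   ^)
Step 2: in state B at pos 1, read 0 -> (B,0)->write 1,move L,goto D. Now: state=D, head=0, tape[-1..2]=0110 (head:  ^)
Step 3: in state D at pos 0, read 1 -> (D,1)->write 1,move L,goto B. Now: state=B, head=-1, tape[-2..2]=00110 (head:  ^)
Step 4: in state B at pos -1, read 0 -> (B,0)->write 1,move L,goto D. Now: state=D, head=-2, tape[-3..2]=001110 (head:  ^)
Step 5: in state D at pos -2, read 0 -> (D,0)->write 1,move R,goto C. Now: state=C, head=-1, tape[-3..2]=011110 (head:   ^)
Step 6: in state C at pos -1, read 1 -> (C,1)->write 0,move R,goto B. Now: state=B, head=0, tape[-3..2]=010110 (head:    ^)
Step 7: in state B at pos 0, read 1 -> (B,1)->write 0,move R,goto D. Now: state=D, head=1, tape[-3..2]=010010 (head:     ^)
Head positions at steps 0..7: starting at 0, distinct positions visited = {-2, -1, 0, 1} -> 4 position(s)

Answer: 4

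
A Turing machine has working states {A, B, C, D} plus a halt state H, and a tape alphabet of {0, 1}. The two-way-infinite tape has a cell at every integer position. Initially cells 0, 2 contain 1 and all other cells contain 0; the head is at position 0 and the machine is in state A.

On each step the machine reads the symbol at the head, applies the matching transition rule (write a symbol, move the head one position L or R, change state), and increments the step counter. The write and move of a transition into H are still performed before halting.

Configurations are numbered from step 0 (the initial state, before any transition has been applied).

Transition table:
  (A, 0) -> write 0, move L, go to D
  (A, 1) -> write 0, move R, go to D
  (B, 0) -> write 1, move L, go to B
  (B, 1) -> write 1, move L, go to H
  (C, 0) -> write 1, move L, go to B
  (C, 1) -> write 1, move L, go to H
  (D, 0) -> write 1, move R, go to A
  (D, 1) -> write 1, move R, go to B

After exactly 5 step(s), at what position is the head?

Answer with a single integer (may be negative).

Answer: 3

Derivation:
Step 1: in state A at pos 0, read 1 -> (A,1)->write 0,move R,goto D. Now: state=D, head=1, tape[-1..3]=00010 (head:   ^)
Step 2: in state D at pos 1, read 0 -> (D,0)->write 1,move R,goto A. Now: state=A, head=2, tape[-1..3]=00110 (head:    ^)
Step 3: in state A at pos 2, read 1 -> (A,1)->write 0,move R,goto D. Now: state=D, head=3, tape[-1..4]=001000 (head:     ^)
Step 4: in state D at pos 3, read 0 -> (D,0)->write 1,move R,goto A. Now: state=A, head=4, tape[-1..5]=0010100 (head:      ^)
Step 5: in state A at pos 4, read 0 -> (A,0)->write 0,move L,goto D. Now: state=D, head=3, tape[-1..5]=0010100 (head:     ^)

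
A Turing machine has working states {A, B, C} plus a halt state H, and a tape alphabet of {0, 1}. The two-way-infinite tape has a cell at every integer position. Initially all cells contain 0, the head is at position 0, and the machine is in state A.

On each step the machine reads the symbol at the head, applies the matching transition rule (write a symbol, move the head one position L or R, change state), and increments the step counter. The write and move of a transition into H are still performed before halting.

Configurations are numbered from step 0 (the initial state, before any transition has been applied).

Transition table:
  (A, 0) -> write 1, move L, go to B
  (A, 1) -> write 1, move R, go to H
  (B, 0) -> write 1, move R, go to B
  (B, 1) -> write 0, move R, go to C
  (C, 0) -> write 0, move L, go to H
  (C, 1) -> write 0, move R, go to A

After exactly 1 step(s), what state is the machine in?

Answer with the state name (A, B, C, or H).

Step 1: in state A at pos 0, read 0 -> (A,0)->write 1,move L,goto B. Now: state=B, head=-1, tape[-2..1]=0010 (head:  ^)

Answer: B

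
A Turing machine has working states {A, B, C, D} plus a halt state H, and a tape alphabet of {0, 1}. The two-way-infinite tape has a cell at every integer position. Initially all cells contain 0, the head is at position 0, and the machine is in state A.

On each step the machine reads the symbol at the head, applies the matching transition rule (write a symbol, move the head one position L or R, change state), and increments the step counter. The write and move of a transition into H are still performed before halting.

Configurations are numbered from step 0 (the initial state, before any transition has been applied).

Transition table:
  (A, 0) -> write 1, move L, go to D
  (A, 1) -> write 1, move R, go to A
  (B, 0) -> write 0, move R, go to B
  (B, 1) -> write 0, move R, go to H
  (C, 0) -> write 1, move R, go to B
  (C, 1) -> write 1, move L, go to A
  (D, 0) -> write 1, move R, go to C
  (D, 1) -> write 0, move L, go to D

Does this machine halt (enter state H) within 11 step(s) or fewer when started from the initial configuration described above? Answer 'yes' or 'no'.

Step 1: in state A at pos 0, read 0 -> (A,0)->write 1,move L,goto D. Now: state=D, head=-1, tape[-2..1]=0010 (head:  ^)
Step 2: in state D at pos -1, read 0 -> (D,0)->write 1,move R,goto C. Now: state=C, head=0, tape[-2..1]=0110 (head:   ^)
Step 3: in state C at pos 0, read 1 -> (C,1)->write 1,move L,goto A. Now: state=A, head=-1, tape[-2..1]=0110 (head:  ^)
Step 4: in state A at pos -1, read 1 -> (A,1)->write 1,move R,goto A. Now: state=A, head=0, tape[-2..1]=0110 (head:   ^)
Step 5: in state A at pos 0, read 1 -> (A,1)->write 1,move R,goto A. Now: state=A, head=1, tape[-2..2]=01100 (head:    ^)
Step 6: in state A at pos 1, read 0 -> (A,0)->write 1,move L,goto D. Now: state=D, head=0, tape[-2..2]=01110 (head:   ^)
Step 7: in state D at pos 0, read 1 -> (D,1)->write 0,move L,goto D. Now: state=D, head=-1, tape[-2..2]=01010 (head:  ^)
Step 8: in state D at pos -1, read 1 -> (D,1)->write 0,move L,goto D. Now: state=D, head=-2, tape[-3..2]=000010 (head:  ^)
Step 9: in state D at pos -2, read 0 -> (D,0)->write 1,move R,goto C. Now: state=C, head=-1, tape[-3..2]=010010 (head:   ^)
Step 10: in state C at pos -1, read 0 -> (C,0)->write 1,move R,goto B. Now: state=B, head=0, tape[-3..2]=011010 (head:    ^)
Step 11: in state B at pos 0, read 0 -> (B,0)->write 0,move R,goto B. Now: state=B, head=1, tape[-3..2]=011010 (head:     ^)
After 11 step(s): state = B (not H) -> not halted within 11 -> no

Answer: no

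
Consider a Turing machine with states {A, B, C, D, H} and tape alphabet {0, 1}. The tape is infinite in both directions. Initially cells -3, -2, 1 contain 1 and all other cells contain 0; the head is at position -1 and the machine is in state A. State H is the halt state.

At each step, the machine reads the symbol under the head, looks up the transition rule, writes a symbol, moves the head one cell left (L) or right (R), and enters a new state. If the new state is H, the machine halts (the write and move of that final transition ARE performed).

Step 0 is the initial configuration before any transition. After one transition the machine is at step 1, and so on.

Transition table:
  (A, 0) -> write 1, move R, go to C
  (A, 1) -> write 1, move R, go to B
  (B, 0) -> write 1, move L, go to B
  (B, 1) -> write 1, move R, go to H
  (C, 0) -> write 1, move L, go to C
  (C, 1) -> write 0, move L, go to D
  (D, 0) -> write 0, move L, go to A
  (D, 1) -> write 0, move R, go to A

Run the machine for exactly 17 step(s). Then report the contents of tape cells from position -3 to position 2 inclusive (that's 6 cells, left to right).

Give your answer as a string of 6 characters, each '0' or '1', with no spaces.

Answer: 100101

Derivation:
Step 1: in state A at pos -1, read 0 -> (A,0)->write 1,move R,goto C. Now: state=C, head=0, tape[-4..2]=0111010 (head:     ^)
Step 2: in state C at pos 0, read 0 -> (C,0)->write 1,move L,goto C. Now: state=C, head=-1, tape[-4..2]=0111110 (head:    ^)
Step 3: in state C at pos -1, read 1 -> (C,1)->write 0,move L,goto D. Now: state=D, head=-2, tape[-4..2]=0110110 (head:   ^)
Step 4: in state D at pos -2, read 1 -> (D,1)->write 0,move R,goto A. Now: state=A, head=-1, tape[-4..2]=0100110 (head:    ^)
Step 5: in state A at pos -1, read 0 -> (A,0)->write 1,move R,goto C. Now: state=C, head=0, tape[-4..2]=0101110 (head:     ^)
Step 6: in state C at pos 0, read 1 -> (C,1)->write 0,move L,goto D. Now: state=D, head=-1, tape[-4..2]=0101010 (head:    ^)
Step 7: in state D at pos -1, read 1 -> (D,1)->write 0,move R,goto A. Now: state=A, head=0, tape[-4..2]=0100010 (head:     ^)
Step 8: in state A at pos 0, read 0 -> (A,0)->write 1,move R,goto C. Now: state=C, head=1, tape[-4..2]=0100110 (head:      ^)
Step 9: in state C at pos 1, read 1 -> (C,1)->write 0,move L,goto D. Now: state=D, head=0, tape[-4..2]=0100100 (head:     ^)
Step 10: in state D at pos 0, read 1 -> (D,1)->write 0,move R,goto A. Now: state=A, head=1, tape[-4..2]=0100000 (head:      ^)
Step 11: in state A at pos 1, read 0 -> (A,0)->write 1,move R,goto C. Now: state=C, head=2, tape[-4..3]=01000100 (head:       ^)
Step 12: in state C at pos 2, read 0 -> (C,0)->write 1,move L,goto C. Now: state=C, head=1, tape[-4..3]=01000110 (head:      ^)
Step 13: in state C at pos 1, read 1 -> (C,1)->write 0,move L,goto D. Now: state=D, head=0, tape[-4..3]=01000010 (head:     ^)
Step 14: in state D at pos 0, read 0 -> (D,0)->write 0,move L,goto A. Now: state=A, head=-1, tape[-4..3]=01000010 (head:    ^)
Step 15: in state A at pos -1, read 0 -> (A,0)->write 1,move R,goto C. Now: state=C, head=0, tape[-4..3]=01010010 (head:     ^)
Step 16: in state C at pos 0, read 0 -> (C,0)->write 1,move L,goto C. Now: state=C, head=-1, tape[-4..3]=01011010 (head:    ^)
Step 17: in state C at pos -1, read 1 -> (C,1)->write 0,move L,goto D. Now: state=D, head=-2, tape[-4..3]=01001010 (head:   ^)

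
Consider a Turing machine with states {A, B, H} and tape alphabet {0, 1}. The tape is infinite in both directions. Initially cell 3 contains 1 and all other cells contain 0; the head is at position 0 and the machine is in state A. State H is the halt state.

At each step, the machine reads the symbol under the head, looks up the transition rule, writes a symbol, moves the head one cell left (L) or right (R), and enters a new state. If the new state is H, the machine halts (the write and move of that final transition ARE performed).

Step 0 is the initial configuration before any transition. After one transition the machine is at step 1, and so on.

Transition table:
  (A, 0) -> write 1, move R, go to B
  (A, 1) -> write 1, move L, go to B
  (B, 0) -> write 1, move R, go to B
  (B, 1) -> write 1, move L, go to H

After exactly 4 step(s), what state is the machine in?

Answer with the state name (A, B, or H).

Step 1: in state A at pos 0, read 0 -> (A,0)->write 1,move R,goto B. Now: state=B, head=1, tape[-1..4]=010010 (head:   ^)
Step 2: in state B at pos 1, read 0 -> (B,0)->write 1,move R,goto B. Now: state=B, head=2, tape[-1..4]=011010 (head:    ^)
Step 3: in state B at pos 2, read 0 -> (B,0)->write 1,move R,goto B. Now: state=B, head=3, tape[-1..4]=011110 (head:     ^)
Step 4: in state B at pos 3, read 1 -> (B,1)->write 1,move L,goto H. Now: state=H, head=2, tape[-1..4]=011110 (head:    ^)

Answer: H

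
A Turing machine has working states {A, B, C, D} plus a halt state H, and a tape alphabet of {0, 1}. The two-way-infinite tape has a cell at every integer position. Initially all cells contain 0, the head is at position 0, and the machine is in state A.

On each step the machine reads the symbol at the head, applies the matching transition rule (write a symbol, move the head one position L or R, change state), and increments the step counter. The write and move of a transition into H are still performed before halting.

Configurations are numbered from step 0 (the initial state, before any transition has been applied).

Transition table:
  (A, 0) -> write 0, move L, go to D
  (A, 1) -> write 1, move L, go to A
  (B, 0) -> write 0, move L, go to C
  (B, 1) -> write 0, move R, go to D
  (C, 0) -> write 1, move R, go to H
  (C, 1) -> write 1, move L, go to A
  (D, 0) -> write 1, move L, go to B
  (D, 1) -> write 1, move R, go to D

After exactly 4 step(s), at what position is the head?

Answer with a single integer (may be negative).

Answer: -2

Derivation:
Step 1: in state A at pos 0, read 0 -> (A,0)->write 0,move L,goto D. Now: state=D, head=-1, tape[-2..1]=0000 (head:  ^)
Step 2: in state D at pos -1, read 0 -> (D,0)->write 1,move L,goto B. Now: state=B, head=-2, tape[-3..1]=00100 (head:  ^)
Step 3: in state B at pos -2, read 0 -> (B,0)->write 0,move L,goto C. Now: state=C, head=-3, tape[-4..1]=000100 (head:  ^)
Step 4: in state C at pos -3, read 0 -> (C,0)->write 1,move R,goto H. Now: state=H, head=-2, tape[-4..1]=010100 (head:   ^)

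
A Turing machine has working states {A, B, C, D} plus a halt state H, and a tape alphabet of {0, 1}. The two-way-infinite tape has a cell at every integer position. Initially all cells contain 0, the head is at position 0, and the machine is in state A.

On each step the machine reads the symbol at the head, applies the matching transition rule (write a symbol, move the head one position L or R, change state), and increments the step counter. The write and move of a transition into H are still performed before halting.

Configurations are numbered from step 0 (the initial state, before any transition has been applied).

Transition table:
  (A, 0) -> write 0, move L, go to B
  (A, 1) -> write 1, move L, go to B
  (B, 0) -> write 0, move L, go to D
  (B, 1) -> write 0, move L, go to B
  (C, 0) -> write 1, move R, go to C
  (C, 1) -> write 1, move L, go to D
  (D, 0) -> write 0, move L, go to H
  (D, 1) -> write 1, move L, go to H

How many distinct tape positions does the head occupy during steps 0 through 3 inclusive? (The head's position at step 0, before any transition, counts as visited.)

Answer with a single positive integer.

Answer: 4

Derivation:
Step 1: in state A at pos 0, read 0 -> (A,0)->write 0,move L,goto B. Now: state=B, head=-1, tape[-2..1]=0000 (head:  ^)
Step 2: in state B at pos -1, read 0 -> (B,0)->write 0,move L,goto D. Now: state=D, head=-2, tape[-3..1]=00000 (head:  ^)
Step 3: in state D at pos -2, read 0 -> (D,0)->write 0,move L,goto H. Now: state=H, head=-3, tape[-4..1]=000000 (head:  ^)
Head positions at steps 0..3: starting at 0, distinct positions visited = {-3, -2, -1, 0} -> 4 position(s)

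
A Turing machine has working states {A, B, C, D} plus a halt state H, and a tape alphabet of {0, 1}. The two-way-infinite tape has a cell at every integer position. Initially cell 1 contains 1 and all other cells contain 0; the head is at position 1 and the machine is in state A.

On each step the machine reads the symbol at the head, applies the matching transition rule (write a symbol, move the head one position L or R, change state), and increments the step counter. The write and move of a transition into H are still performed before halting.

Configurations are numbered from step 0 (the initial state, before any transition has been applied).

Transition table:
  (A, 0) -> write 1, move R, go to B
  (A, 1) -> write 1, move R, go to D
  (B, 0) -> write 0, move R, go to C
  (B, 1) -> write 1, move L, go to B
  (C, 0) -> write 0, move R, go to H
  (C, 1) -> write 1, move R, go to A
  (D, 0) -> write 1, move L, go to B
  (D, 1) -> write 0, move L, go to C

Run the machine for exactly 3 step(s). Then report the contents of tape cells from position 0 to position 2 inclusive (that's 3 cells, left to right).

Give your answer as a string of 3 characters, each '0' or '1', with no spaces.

Answer: 011

Derivation:
Step 1: in state A at pos 1, read 1 -> (A,1)->write 1,move R,goto D. Now: state=D, head=2, tape[0..3]=0100 (head:   ^)
Step 2: in state D at pos 2, read 0 -> (D,0)->write 1,move L,goto B. Now: state=B, head=1, tape[0..3]=0110 (head:  ^)
Step 3: in state B at pos 1, read 1 -> (B,1)->write 1,move L,goto B. Now: state=B, head=0, tape[-1..3]=00110 (head:  ^)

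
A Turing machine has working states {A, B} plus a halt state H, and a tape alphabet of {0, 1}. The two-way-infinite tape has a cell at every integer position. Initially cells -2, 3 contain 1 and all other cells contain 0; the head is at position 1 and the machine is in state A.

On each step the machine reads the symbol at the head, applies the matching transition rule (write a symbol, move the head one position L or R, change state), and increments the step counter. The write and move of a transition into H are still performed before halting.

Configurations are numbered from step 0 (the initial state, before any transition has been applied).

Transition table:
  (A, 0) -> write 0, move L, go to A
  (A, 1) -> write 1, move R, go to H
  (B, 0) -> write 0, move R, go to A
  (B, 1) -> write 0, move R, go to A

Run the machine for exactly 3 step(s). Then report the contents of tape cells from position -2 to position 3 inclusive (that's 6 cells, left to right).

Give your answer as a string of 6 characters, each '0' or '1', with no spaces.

Step 1: in state A at pos 1, read 0 -> (A,0)->write 0,move L,goto A. Now: state=A, head=0, tape[-3..4]=01000010 (head:    ^)
Step 2: in state A at pos 0, read 0 -> (A,0)->write 0,move L,goto A. Now: state=A, head=-1, tape[-3..4]=01000010 (head:   ^)
Step 3: in state A at pos -1, read 0 -> (A,0)->write 0,move L,goto A. Now: state=A, head=-2, tape[-3..4]=01000010 (head:  ^)

Answer: 100001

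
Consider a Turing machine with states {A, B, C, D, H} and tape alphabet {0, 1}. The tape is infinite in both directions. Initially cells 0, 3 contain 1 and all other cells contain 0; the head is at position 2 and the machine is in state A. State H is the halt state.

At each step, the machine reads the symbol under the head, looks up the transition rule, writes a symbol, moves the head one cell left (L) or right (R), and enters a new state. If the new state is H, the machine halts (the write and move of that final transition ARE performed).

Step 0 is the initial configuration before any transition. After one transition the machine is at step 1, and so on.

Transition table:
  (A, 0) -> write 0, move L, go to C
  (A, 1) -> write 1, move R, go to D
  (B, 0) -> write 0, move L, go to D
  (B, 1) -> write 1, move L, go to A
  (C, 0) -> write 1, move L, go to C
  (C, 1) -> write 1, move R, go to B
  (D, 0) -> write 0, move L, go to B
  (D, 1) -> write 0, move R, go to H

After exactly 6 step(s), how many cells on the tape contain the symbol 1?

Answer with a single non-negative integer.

Step 1: in state A at pos 2, read 0 -> (A,0)->write 0,move L,goto C. Now: state=C, head=1, tape[-1..4]=010010 (head:   ^)
Step 2: in state C at pos 1, read 0 -> (C,0)->write 1,move L,goto C. Now: state=C, head=0, tape[-1..4]=011010 (head:  ^)
Step 3: in state C at pos 0, read 1 -> (C,1)->write 1,move R,goto B. Now: state=B, head=1, tape[-1..4]=011010 (head:   ^)
Step 4: in state B at pos 1, read 1 -> (B,1)->write 1,move L,goto A. Now: state=A, head=0, tape[-1..4]=011010 (head:  ^)
Step 5: in state A at pos 0, read 1 -> (A,1)->write 1,move R,goto D. Now: state=D, head=1, tape[-1..4]=011010 (head:   ^)
Step 6: in state D at pos 1, read 1 -> (D,1)->write 0,move R,goto H. Now: state=H, head=2, tape[-1..4]=010010 (head:    ^)
Cells containing 1 after step 6: {0, 3} -> 2 cell(s)

Answer: 2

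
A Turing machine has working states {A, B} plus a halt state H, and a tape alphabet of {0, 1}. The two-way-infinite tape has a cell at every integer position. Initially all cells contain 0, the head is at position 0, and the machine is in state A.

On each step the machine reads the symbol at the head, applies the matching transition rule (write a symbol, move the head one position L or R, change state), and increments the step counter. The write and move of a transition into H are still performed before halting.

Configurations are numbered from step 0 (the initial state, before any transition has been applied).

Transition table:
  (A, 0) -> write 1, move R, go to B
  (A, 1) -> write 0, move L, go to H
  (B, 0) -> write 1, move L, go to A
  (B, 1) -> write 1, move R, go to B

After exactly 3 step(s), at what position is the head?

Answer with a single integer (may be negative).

Step 1: in state A at pos 0, read 0 -> (A,0)->write 1,move R,goto B. Now: state=B, head=1, tape[-1..2]=0100 (head:   ^)
Step 2: in state B at pos 1, read 0 -> (B,0)->write 1,move L,goto A. Now: state=A, head=0, tape[-1..2]=0110 (head:  ^)
Step 3: in state A at pos 0, read 1 -> (A,1)->write 0,move L,goto H. Now: state=H, head=-1, tape[-2..2]=00010 (head:  ^)

Answer: -1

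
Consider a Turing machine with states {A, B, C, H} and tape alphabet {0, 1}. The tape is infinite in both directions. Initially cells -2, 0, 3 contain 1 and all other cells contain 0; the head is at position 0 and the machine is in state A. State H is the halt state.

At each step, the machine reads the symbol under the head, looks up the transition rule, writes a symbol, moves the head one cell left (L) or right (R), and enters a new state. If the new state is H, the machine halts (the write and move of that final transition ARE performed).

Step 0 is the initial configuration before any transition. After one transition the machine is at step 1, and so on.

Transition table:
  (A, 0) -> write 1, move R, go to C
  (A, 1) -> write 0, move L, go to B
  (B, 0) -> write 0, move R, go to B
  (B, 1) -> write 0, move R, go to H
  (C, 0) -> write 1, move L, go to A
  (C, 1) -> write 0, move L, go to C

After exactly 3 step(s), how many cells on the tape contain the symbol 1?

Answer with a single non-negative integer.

Answer: 2

Derivation:
Step 1: in state A at pos 0, read 1 -> (A,1)->write 0,move L,goto B. Now: state=B, head=-1, tape[-3..4]=01000010 (head:   ^)
Step 2: in state B at pos -1, read 0 -> (B,0)->write 0,move R,goto B. Now: state=B, head=0, tape[-3..4]=01000010 (head:    ^)
Step 3: in state B at pos 0, read 0 -> (B,0)->write 0,move R,goto B. Now: state=B, head=1, tape[-3..4]=01000010 (head:     ^)
Cells containing 1 after step 3: {-2, 3} -> 2 cell(s)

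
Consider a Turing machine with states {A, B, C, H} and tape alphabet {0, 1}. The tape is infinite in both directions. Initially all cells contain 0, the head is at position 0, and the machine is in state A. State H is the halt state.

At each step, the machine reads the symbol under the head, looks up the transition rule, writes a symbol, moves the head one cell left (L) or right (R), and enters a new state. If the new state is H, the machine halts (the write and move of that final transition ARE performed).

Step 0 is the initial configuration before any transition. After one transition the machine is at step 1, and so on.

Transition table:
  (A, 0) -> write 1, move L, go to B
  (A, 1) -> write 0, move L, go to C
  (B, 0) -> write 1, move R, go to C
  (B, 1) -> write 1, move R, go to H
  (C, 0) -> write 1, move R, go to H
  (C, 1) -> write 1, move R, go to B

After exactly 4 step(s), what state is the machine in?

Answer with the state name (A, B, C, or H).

Answer: C

Derivation:
Step 1: in state A at pos 0, read 0 -> (A,0)->write 1,move L,goto B. Now: state=B, head=-1, tape[-2..1]=0010 (head:  ^)
Step 2: in state B at pos -1, read 0 -> (B,0)->write 1,move R,goto C. Now: state=C, head=0, tape[-2..1]=0110 (head:   ^)
Step 3: in state C at pos 0, read 1 -> (C,1)->write 1,move R,goto B. Now: state=B, head=1, tape[-2..2]=01100 (head:    ^)
Step 4: in state B at pos 1, read 0 -> (B,0)->write 1,move R,goto C. Now: state=C, head=2, tape[-2..3]=011100 (head:     ^)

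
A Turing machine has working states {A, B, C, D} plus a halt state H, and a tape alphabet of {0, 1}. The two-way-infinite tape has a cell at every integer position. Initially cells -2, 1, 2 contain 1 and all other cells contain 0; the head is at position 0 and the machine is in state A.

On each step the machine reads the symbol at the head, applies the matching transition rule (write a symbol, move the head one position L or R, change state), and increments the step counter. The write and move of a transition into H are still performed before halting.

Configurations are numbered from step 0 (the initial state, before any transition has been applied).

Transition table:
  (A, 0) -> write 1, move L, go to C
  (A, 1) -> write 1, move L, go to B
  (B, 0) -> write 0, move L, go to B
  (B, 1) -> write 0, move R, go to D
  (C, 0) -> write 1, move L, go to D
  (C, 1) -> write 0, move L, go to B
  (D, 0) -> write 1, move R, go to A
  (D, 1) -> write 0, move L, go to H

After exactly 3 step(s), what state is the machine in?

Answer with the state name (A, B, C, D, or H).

Step 1: in state A at pos 0, read 0 -> (A,0)->write 1,move L,goto C. Now: state=C, head=-1, tape[-3..3]=0101110 (head:   ^)
Step 2: in state C at pos -1, read 0 -> (C,0)->write 1,move L,goto D. Now: state=D, head=-2, tape[-3..3]=0111110 (head:  ^)
Step 3: in state D at pos -2, read 1 -> (D,1)->write 0,move L,goto H. Now: state=H, head=-3, tape[-4..3]=00011110 (head:  ^)

Answer: H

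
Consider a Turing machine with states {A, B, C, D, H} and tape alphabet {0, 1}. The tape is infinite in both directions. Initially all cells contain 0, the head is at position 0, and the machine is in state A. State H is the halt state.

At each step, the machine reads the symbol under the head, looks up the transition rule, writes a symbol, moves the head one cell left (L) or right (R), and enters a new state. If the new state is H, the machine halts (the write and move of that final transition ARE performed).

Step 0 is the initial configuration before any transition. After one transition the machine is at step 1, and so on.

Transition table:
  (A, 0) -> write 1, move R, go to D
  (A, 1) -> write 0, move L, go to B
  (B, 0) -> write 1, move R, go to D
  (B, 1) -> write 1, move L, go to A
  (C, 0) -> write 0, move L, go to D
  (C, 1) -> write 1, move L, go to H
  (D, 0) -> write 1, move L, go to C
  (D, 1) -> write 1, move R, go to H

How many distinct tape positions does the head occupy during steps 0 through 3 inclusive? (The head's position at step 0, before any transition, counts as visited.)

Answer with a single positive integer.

Answer: 3

Derivation:
Step 1: in state A at pos 0, read 0 -> (A,0)->write 1,move R,goto D. Now: state=D, head=1, tape[-1..2]=0100 (head:   ^)
Step 2: in state D at pos 1, read 0 -> (D,0)->write 1,move L,goto C. Now: state=C, head=0, tape[-1..2]=0110 (head:  ^)
Step 3: in state C at pos 0, read 1 -> (C,1)->write 1,move L,goto H. Now: state=H, head=-1, tape[-2..2]=00110 (head:  ^)
Head positions at steps 0..3: starting at 0, distinct positions visited = {-1, 0, 1} -> 3 position(s)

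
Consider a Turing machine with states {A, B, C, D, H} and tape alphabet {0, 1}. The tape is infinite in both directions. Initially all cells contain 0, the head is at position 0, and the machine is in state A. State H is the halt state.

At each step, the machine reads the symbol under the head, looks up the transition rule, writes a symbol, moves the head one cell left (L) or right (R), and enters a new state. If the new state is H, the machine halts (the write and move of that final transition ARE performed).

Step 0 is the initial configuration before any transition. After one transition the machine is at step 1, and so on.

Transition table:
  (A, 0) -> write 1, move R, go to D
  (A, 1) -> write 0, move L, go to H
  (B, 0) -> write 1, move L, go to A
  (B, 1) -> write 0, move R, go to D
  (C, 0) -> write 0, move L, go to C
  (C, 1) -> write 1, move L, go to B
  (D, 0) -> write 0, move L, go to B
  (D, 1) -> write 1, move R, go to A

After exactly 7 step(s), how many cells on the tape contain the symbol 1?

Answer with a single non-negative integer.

Answer: 2

Derivation:
Step 1: in state A at pos 0, read 0 -> (A,0)->write 1,move R,goto D. Now: state=D, head=1, tape[-1..2]=0100 (head:   ^)
Step 2: in state D at pos 1, read 0 -> (D,0)->write 0,move L,goto B. Now: state=B, head=0, tape[-1..2]=0100 (head:  ^)
Step 3: in state B at pos 0, read 1 -> (B,1)->write 0,move R,goto D. Now: state=D, head=1, tape[-1..2]=0000 (head:   ^)
Step 4: in state D at pos 1, read 0 -> (D,0)->write 0,move L,goto B. Now: state=B, head=0, tape[-1..2]=0000 (head:  ^)
Step 5: in state B at pos 0, read 0 -> (B,0)->write 1,move L,goto A. Now: state=A, head=-1, tape[-2..2]=00100 (head:  ^)
Step 6: in state A at pos -1, read 0 -> (A,0)->write 1,move R,goto D. Now: state=D, head=0, tape[-2..2]=01100 (head:   ^)
Step 7: in state D at pos 0, read 1 -> (D,1)->write 1,move R,goto A. Now: state=A, head=1, tape[-2..2]=01100 (head:    ^)
Cells containing 1 after step 7: {-1, 0} -> 2 cell(s)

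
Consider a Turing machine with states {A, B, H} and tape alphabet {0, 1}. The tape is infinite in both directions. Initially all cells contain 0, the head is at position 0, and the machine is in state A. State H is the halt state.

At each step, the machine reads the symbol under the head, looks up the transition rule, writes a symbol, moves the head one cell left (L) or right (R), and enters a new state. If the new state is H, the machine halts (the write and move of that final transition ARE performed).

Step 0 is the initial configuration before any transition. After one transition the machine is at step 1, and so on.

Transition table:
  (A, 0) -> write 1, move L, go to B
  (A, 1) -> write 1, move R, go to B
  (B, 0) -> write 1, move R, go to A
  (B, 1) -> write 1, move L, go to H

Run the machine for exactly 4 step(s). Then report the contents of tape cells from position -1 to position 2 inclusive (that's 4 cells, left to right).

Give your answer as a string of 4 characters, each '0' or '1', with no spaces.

Answer: 1110

Derivation:
Step 1: in state A at pos 0, read 0 -> (A,0)->write 1,move L,goto B. Now: state=B, head=-1, tape[-2..1]=0010 (head:  ^)
Step 2: in state B at pos -1, read 0 -> (B,0)->write 1,move R,goto A. Now: state=A, head=0, tape[-2..1]=0110 (head:   ^)
Step 3: in state A at pos 0, read 1 -> (A,1)->write 1,move R,goto B. Now: state=B, head=1, tape[-2..2]=01100 (head:    ^)
Step 4: in state B at pos 1, read 0 -> (B,0)->write 1,move R,goto A. Now: state=A, head=2, tape[-2..3]=011100 (head:     ^)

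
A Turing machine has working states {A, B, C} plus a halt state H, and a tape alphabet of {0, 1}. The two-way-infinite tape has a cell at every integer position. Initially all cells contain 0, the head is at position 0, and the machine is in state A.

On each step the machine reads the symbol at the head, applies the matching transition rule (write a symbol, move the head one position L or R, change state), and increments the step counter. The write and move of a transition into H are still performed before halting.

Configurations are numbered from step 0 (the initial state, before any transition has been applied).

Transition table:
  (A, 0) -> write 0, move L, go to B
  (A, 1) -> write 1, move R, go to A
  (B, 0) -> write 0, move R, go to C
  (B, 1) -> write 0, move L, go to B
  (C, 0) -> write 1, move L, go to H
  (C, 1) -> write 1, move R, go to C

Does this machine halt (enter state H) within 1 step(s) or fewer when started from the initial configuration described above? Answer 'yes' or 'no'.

Step 1: in state A at pos 0, read 0 -> (A,0)->write 0,move L,goto B. Now: state=B, head=-1, tape[-2..1]=0000 (head:  ^)
After 1 step(s): state = B (not H) -> not halted within 1 -> no

Answer: no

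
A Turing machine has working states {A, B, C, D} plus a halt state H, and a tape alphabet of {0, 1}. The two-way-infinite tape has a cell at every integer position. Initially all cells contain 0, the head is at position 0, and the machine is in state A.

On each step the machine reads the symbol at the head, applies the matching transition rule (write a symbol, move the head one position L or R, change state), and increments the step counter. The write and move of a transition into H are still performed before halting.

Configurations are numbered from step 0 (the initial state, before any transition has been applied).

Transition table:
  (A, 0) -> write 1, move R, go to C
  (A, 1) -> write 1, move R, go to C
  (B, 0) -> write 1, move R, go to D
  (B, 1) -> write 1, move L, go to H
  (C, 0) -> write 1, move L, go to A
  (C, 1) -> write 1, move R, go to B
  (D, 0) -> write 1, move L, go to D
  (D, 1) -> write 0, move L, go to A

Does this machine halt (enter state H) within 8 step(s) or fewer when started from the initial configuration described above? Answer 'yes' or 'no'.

Answer: no

Derivation:
Step 1: in state A at pos 0, read 0 -> (A,0)->write 1,move R,goto C. Now: state=C, head=1, tape[-1..2]=0100 (head:   ^)
Step 2: in state C at pos 1, read 0 -> (C,0)->write 1,move L,goto A. Now: state=A, head=0, tape[-1..2]=0110 (head:  ^)
Step 3: in state A at pos 0, read 1 -> (A,1)->write 1,move R,goto C. Now: state=C, head=1, tape[-1..2]=0110 (head:   ^)
Step 4: in state C at pos 1, read 1 -> (C,1)->write 1,move R,goto B. Now: state=B, head=2, tape[-1..3]=01100 (head:    ^)
Step 5: in state B at pos 2, read 0 -> (B,0)->write 1,move R,goto D. Now: state=D, head=3, tape[-1..4]=011100 (head:     ^)
Step 6: in state D at pos 3, read 0 -> (D,0)->write 1,move L,goto D. Now: state=D, head=2, tape[-1..4]=011110 (head:    ^)
Step 7: in state D at pos 2, read 1 -> (D,1)->write 0,move L,goto A. Now: state=A, head=1, tape[-1..4]=011010 (head:   ^)
Step 8: in state A at pos 1, read 1 -> (A,1)->write 1,move R,goto C. Now: state=C, head=2, tape[-1..4]=011010 (head:    ^)
After 8 step(s): state = C (not H) -> not halted within 8 -> no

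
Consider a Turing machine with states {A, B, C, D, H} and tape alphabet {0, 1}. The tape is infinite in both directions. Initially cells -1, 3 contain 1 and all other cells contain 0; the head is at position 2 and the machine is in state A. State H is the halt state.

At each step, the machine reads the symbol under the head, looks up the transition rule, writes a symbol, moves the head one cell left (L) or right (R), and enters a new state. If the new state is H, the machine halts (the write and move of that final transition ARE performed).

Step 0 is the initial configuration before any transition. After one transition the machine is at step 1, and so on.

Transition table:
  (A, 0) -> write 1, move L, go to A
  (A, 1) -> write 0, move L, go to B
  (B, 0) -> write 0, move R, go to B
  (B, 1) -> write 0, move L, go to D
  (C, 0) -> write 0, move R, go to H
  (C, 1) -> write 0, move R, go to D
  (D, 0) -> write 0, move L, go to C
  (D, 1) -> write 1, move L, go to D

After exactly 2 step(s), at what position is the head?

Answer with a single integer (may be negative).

Step 1: in state A at pos 2, read 0 -> (A,0)->write 1,move L,goto A. Now: state=A, head=1, tape[-2..4]=0100110 (head:    ^)
Step 2: in state A at pos 1, read 0 -> (A,0)->write 1,move L,goto A. Now: state=A, head=0, tape[-2..4]=0101110 (head:   ^)

Answer: 0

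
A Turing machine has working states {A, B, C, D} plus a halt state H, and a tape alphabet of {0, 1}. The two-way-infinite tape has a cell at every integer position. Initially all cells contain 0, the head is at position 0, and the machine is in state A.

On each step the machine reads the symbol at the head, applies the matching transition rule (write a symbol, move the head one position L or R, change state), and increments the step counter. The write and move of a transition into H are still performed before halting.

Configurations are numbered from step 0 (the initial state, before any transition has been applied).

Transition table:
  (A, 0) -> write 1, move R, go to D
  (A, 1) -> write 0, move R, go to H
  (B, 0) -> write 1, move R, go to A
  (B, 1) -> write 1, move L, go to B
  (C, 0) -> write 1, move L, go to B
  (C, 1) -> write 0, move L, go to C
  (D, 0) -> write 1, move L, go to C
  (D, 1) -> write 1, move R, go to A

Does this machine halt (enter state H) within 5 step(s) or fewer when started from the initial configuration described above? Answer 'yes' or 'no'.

Step 1: in state A at pos 0, read 0 -> (A,0)->write 1,move R,goto D. Now: state=D, head=1, tape[-1..2]=0100 (head:   ^)
Step 2: in state D at pos 1, read 0 -> (D,0)->write 1,move L,goto C. Now: state=C, head=0, tape[-1..2]=0110 (head:  ^)
Step 3: in state C at pos 0, read 1 -> (C,1)->write 0,move L,goto C. Now: state=C, head=-1, tape[-2..2]=00010 (head:  ^)
Step 4: in state C at pos -1, read 0 -> (C,0)->write 1,move L,goto B. Now: state=B, head=-2, tape[-3..2]=001010 (head:  ^)
Step 5: in state B at pos -2, read 0 -> (B,0)->write 1,move R,goto A. Now: state=A, head=-1, tape[-3..2]=011010 (head:   ^)
After 5 step(s): state = A (not H) -> not halted within 5 -> no

Answer: no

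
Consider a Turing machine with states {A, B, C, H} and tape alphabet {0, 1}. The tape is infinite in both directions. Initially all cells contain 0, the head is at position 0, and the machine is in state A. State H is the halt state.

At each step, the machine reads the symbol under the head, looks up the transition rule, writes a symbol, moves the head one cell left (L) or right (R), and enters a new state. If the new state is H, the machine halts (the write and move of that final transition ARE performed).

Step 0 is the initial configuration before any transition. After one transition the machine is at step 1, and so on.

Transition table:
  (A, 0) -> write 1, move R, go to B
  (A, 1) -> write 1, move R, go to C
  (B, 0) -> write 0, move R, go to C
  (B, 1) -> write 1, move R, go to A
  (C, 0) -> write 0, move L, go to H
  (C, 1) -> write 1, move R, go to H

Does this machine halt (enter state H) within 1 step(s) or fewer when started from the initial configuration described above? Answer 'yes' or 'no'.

Step 1: in state A at pos 0, read 0 -> (A,0)->write 1,move R,goto B. Now: state=B, head=1, tape[-1..2]=0100 (head:   ^)
After 1 step(s): state = B (not H) -> not halted within 1 -> no

Answer: no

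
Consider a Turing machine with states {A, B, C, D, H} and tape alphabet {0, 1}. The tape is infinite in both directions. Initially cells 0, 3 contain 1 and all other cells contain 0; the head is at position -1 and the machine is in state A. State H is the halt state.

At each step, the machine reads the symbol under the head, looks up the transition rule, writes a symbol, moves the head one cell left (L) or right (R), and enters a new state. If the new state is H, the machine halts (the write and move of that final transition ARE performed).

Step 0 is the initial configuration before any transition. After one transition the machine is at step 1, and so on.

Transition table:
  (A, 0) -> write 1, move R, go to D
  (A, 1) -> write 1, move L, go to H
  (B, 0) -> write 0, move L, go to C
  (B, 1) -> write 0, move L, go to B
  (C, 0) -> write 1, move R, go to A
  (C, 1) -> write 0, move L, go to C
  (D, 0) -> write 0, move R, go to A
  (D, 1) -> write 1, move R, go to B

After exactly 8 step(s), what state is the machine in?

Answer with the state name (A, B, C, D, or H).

Answer: A

Derivation:
Step 1: in state A at pos -1, read 0 -> (A,0)->write 1,move R,goto D. Now: state=D, head=0, tape[-2..4]=0110010 (head:   ^)
Step 2: in state D at pos 0, read 1 -> (D,1)->write 1,move R,goto B. Now: state=B, head=1, tape[-2..4]=0110010 (head:    ^)
Step 3: in state B at pos 1, read 0 -> (B,0)->write 0,move L,goto C. Now: state=C, head=0, tape[-2..4]=0110010 (head:   ^)
Step 4: in state C at pos 0, read 1 -> (C,1)->write 0,move L,goto C. Now: state=C, head=-1, tape[-2..4]=0100010 (head:  ^)
Step 5: in state C at pos -1, read 1 -> (C,1)->write 0,move L,goto C. Now: state=C, head=-2, tape[-3..4]=00000010 (head:  ^)
Step 6: in state C at pos -2, read 0 -> (C,0)->write 1,move R,goto A. Now: state=A, head=-1, tape[-3..4]=01000010 (head:   ^)
Step 7: in state A at pos -1, read 0 -> (A,0)->write 1,move R,goto D. Now: state=D, head=0, tape[-3..4]=01100010 (head:    ^)
Step 8: in state D at pos 0, read 0 -> (D,0)->write 0,move R,goto A. Now: state=A, head=1, tape[-3..4]=01100010 (head:     ^)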